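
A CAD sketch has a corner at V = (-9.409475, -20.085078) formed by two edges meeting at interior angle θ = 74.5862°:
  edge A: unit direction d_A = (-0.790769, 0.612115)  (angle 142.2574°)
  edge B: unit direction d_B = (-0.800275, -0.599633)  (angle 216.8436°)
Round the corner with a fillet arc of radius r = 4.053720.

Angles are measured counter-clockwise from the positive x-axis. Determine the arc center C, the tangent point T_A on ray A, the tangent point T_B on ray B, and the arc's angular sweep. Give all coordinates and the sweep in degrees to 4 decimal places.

bisector direction at 179.5505° = (-0.999969,0.007845)
center distance |VC| = r/sin(θ/2) = 4.053720/sin(37.2931°) = 6.690493
C = V + |VC|·bis = (-16.0998,-20.0326)
T_A = V + ((C−V)·d_A)·d_A = V + 5.3226·d_A = (-13.6184,-16.8270)
T_B = V + ((C−V)·d_B)·d_B = V + 5.3226·d_B = (-13.6690,-23.2767)
sweep = 180° − θ = 105.4138°

center=(-16.0998,-20.0326) T_A=(-13.6184,-16.8270) T_B=(-13.6690,-23.2767) sweep=105.4138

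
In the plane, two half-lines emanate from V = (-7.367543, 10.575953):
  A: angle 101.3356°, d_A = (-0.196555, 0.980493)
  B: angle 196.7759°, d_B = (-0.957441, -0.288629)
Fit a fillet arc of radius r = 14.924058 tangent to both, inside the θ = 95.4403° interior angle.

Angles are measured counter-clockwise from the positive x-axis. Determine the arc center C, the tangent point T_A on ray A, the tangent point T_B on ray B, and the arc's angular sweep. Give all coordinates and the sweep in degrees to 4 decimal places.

center=(-24.6678,20.9481) T_A=(-10.0349,23.8815) T_B=(-20.3603,6.6592) sweep=84.5597

bisector direction at 149.0558° = (-0.857668,0.514204)
center distance |VC| = r/sin(θ/2) = 14.924058/sin(47.7201°) = 20.171251
C = V + |VC|·bis = (-24.6678,20.9481)
T_A = V + ((C−V)·d_A)·d_A = V + 13.5703·d_A = (-10.0349,23.8815)
T_B = V + ((C−V)·d_B)·d_B = V + 13.5703·d_B = (-20.3603,6.6592)
sweep = 180° − θ = 84.5597°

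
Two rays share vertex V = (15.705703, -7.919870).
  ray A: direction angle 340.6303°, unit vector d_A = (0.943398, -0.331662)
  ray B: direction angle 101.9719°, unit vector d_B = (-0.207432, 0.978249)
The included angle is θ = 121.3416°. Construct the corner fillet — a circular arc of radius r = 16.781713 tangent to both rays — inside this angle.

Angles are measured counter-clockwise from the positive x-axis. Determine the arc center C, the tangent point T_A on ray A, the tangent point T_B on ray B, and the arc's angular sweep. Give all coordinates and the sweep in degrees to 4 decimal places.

bisector direction at 41.3011° = (0.751251,0.660016)
center distance |VC| = r/sin(θ/2) = 16.781713/sin(60.6708°) = 19.249063
C = V + |VC|·bis = (30.1666,4.7848)
T_A = V + ((C−V)·d_A)·d_A = V + 9.4287·d_A = (24.6007,-11.0470)
T_B = V + ((C−V)·d_B)·d_B = V + 9.4287·d_B = (13.7499,1.3038)
sweep = 180° − θ = 58.6584°

center=(30.1666,4.7848) T_A=(24.6007,-11.0470) T_B=(13.7499,1.3038) sweep=58.6584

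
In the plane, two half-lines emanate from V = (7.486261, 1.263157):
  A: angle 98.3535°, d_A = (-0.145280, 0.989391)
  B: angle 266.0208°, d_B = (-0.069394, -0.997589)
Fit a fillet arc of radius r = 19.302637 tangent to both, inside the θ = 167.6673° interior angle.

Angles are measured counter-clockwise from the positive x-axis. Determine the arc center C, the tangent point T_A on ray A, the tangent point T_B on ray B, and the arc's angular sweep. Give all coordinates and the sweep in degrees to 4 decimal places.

bisector direction at 182.1872° = (-0.999272,-0.038164)
center distance |VC| = r/sin(θ/2) = 19.302637/sin(83.8337°) = 19.414968
C = V + |VC|·bis = (-11.9146,0.5222)
T_A = V + ((C−V)·d_A)·d_A = V + 2.0855·d_A = (7.1833,3.3265)
T_B = V + ((C−V)·d_B)·d_B = V + 2.0855·d_B = (7.3415,-0.8173)
sweep = 180° − θ = 12.3327°

center=(-11.9146,0.5222) T_A=(7.1833,3.3265) T_B=(7.3415,-0.8173) sweep=12.3327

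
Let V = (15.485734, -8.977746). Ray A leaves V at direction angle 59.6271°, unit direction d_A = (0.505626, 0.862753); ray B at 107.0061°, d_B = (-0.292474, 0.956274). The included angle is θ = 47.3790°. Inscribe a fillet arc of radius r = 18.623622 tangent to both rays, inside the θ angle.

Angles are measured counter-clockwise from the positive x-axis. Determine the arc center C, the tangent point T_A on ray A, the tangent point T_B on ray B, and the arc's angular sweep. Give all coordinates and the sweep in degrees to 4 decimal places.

center=(20.8804,37.0600) T_A=(36.9480,27.6435) T_B=(3.0711,31.6131) sweep=132.6210

bisector direction at 83.3166° = (0.116383,0.993204)
center distance |VC| = r/sin(θ/2) = 18.623622/sin(23.6895°) = 46.352789
C = V + |VC|·bis = (20.8804,37.0600)
T_A = V + ((C−V)·d_A)·d_A = V + 42.4469·d_A = (36.9480,27.6435)
T_B = V + ((C−V)·d_B)·d_B = V + 42.4469·d_B = (3.0711,31.6131)
sweep = 180° − θ = 132.6210°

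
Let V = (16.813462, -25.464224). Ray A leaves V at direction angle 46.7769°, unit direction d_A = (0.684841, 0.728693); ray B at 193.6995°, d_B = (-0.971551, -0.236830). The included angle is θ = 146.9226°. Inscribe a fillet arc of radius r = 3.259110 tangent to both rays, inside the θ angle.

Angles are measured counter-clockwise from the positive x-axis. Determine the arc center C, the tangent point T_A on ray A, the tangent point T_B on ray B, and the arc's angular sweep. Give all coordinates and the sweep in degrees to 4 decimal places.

bisector direction at 120.2382° = (-0.503596,0.863939)
center distance |VC| = r/sin(θ/2) = 3.259110/sin(73.4613°) = 3.399766
C = V + |VC|·bis = (15.1014,-22.5270)
T_A = V + ((C−V)·d_A)·d_A = V + 0.9678·d_A = (17.4762,-24.7590)
T_B = V + ((C−V)·d_B)·d_B = V + 0.9678·d_B = (15.8732,-25.6934)
sweep = 180° − θ = 33.0774°

center=(15.1014,-22.5270) T_A=(17.4762,-24.7590) T_B=(15.8732,-25.6934) sweep=33.0774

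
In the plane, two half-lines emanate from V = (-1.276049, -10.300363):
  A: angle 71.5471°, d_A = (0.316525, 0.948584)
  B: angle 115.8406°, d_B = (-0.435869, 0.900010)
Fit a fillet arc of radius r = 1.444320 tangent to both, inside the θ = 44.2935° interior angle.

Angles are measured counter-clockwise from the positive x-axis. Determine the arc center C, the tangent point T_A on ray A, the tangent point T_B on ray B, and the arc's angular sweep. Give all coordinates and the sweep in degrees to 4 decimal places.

bisector direction at 93.6939° = (-0.064425,0.997923)
center distance |VC| = r/sin(θ/2) = 1.444320/sin(22.1468°) = 3.831289
C = V + |VC|·bis = (-1.5229,-6.4770)
T_A = V + ((C−V)·d_A)·d_A = V + 3.5486·d_A = (-0.1528,-6.9342)
T_B = V + ((C−V)·d_B)·d_B = V + 3.5486·d_B = (-2.8228,-7.1066)
sweep = 180° − θ = 135.7065°

center=(-1.5229,-6.4770) T_A=(-0.1528,-6.9342) T_B=(-2.8228,-7.1066) sweep=135.7065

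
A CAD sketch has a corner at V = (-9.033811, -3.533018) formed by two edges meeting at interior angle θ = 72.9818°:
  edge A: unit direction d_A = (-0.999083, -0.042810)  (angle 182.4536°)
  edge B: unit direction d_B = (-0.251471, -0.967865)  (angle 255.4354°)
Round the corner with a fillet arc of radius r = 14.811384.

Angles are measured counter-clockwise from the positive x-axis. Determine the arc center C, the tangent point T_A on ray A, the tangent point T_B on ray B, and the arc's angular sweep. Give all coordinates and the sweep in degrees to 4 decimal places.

bisector direction at 218.9445° = (-0.777755,-0.628567)
center distance |VC| = r/sin(θ/2) = 14.811384/sin(36.4909°) = 24.905845
C = V + |VC|·bis = (-28.4045,-19.1880)
T_A = V + ((C−V)·d_A)·d_A = V + 20.0231·d_A = (-29.0385,-4.3902)
T_B = V + ((C−V)·d_B)·d_B = V + 20.0231·d_B = (-14.0690,-22.9127)
sweep = 180° − θ = 107.0182°

center=(-28.4045,-19.1880) T_A=(-29.0385,-4.3902) T_B=(-14.0690,-22.9127) sweep=107.0182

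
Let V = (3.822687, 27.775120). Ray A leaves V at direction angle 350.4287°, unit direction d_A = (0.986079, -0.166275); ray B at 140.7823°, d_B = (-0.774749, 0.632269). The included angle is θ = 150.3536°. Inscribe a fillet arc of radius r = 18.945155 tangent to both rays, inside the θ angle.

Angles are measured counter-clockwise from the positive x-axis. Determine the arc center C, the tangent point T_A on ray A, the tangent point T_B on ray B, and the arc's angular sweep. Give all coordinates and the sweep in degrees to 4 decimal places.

center=(11.9167,45.6229) T_A=(8.7666,26.9415) T_B=(-0.0617,30.9451) sweep=29.6464

bisector direction at 65.6055° = (0.413017,0.910723)
center distance |VC| = r/sin(θ/2) = 18.945155/sin(75.1768°) = 19.597358
C = V + |VC|·bis = (11.9167,45.6229)
T_A = V + ((C−V)·d_A)·d_A = V + 5.0137·d_A = (8.7666,26.9415)
T_B = V + ((C−V)·d_B)·d_B = V + 5.0137·d_B = (-0.0617,30.9451)
sweep = 180° − θ = 29.6464°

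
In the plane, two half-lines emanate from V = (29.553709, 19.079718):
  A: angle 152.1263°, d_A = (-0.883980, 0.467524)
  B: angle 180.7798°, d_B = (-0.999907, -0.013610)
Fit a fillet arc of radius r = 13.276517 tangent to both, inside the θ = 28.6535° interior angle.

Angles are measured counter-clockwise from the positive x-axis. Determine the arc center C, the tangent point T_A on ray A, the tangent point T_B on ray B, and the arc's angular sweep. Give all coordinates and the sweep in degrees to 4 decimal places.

bisector direction at 166.4530° = (-0.972178,0.234242)
center distance |VC| = r/sin(θ/2) = 13.276517/sin(14.3268°) = 53.653029
C = V + |VC|·bis = (-22.6066,31.6475)
T_A = V + ((C−V)·d_A)·d_A = V + 51.9844·d_A = (-16.3995,43.3837)
T_B = V + ((C−V)·d_B)·d_B = V + 51.9844·d_B = (-22.4259,18.3722)
sweep = 180° − θ = 151.3465°

center=(-22.6066,31.6475) T_A=(-16.3995,43.3837) T_B=(-22.4259,18.3722) sweep=151.3465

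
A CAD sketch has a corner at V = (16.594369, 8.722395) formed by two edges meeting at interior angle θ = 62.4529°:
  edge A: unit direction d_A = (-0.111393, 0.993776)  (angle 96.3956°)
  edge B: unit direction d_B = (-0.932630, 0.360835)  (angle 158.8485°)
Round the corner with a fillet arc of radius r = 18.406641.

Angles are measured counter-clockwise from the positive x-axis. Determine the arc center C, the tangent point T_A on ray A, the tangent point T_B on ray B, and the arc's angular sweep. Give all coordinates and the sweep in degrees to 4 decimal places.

bisector direction at 127.6221° = (-0.610450,0.792055)
center distance |VC| = r/sin(θ/2) = 18.406641/sin(31.2264°) = 35.505143
C = V + |VC|·bis = (-5.0797,36.8444)
T_A = V + ((C−V)·d_A)·d_A = V + 30.3613·d_A = (13.2123,38.8948)
T_B = V + ((C−V)·d_B)·d_B = V + 30.3613·d_B = (-11.7215,19.6778)
sweep = 180° − θ = 117.5471°

center=(-5.0797,36.8444) T_A=(13.2123,38.8948) T_B=(-11.7215,19.6778) sweep=117.5471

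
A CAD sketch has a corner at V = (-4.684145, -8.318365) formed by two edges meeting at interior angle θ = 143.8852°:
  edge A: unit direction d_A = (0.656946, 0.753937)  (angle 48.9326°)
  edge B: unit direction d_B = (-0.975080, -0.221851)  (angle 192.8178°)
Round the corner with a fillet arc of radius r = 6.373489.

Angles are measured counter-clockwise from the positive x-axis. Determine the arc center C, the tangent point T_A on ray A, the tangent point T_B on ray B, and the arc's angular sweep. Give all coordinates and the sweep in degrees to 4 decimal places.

center=(-8.1243,-2.5647) T_A=(-3.3191,-6.7517) T_B=(-6.7103,-8.7794) sweep=36.1148

bisector direction at 120.8752° = (-0.513170,0.858287)
center distance |VC| = r/sin(θ/2) = 6.373489/sin(71.9426°) = 6.703668
C = V + |VC|·bis = (-8.1243,-2.5647)
T_A = V + ((C−V)·d_A)·d_A = V + 2.0779·d_A = (-3.3191,-6.7517)
T_B = V + ((C−V)·d_B)·d_B = V + 2.0779·d_B = (-6.7103,-8.7794)
sweep = 180° − θ = 36.1148°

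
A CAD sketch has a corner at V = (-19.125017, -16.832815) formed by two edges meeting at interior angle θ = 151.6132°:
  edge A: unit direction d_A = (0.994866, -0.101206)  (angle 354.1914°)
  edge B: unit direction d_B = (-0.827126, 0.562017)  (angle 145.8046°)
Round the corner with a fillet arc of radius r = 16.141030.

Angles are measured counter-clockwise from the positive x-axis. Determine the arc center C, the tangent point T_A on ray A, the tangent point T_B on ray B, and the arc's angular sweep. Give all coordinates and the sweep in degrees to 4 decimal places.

center=(-13.4301,-1.1878) T_A=(-15.0636,-17.2460) T_B=(-22.5016,-14.5385) sweep=28.3868

bisector direction at 69.9980° = (0.342053,0.939681)
center distance |VC| = r/sin(θ/2) = 16.141030/sin(75.8066°) = 16.649272
C = V + |VC|·bis = (-13.4301,-1.1878)
T_A = V + ((C−V)·d_A)·d_A = V + 4.0823·d_A = (-15.0636,-17.2460)
T_B = V + ((C−V)·d_B)·d_B = V + 4.0823·d_B = (-22.5016,-14.5385)
sweep = 180° − θ = 28.3868°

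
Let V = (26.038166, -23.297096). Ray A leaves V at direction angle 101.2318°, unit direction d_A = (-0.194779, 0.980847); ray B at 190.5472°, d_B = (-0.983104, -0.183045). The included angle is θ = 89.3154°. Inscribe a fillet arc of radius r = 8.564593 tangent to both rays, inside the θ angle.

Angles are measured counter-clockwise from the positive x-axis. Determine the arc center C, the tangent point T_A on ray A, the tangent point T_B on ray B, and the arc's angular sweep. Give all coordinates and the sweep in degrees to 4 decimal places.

center=(15.9494,-16.4638) T_A=(24.3499,-14.7956) T_B=(17.5171,-24.8837) sweep=90.6846

bisector direction at 145.8895° = (-0.827958,0.560791)
center distance |VC| = r/sin(θ/2) = 8.564593/sin(44.6577°) = 12.185178
C = V + |VC|·bis = (15.9494,-16.4638)
T_A = V + ((C−V)·d_A)·d_A = V + 8.6675·d_A = (24.3499,-14.7956)
T_B = V + ((C−V)·d_B)·d_B = V + 8.6675·d_B = (17.5171,-24.8837)
sweep = 180° − θ = 90.6846°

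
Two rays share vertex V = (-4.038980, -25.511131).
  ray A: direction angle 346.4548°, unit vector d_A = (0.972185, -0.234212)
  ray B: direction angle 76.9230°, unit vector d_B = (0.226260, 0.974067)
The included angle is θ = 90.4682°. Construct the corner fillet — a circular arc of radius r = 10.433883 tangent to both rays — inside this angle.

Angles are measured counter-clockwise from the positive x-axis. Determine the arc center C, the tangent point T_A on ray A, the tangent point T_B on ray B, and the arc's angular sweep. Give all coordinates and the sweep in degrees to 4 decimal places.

center=(8.4659,-17.7913) T_A=(6.0221,-27.9350) T_B=(-1.6974,-15.4305) sweep=89.5318

bisector direction at 31.6889° = (0.850913,0.525307)
center distance |VC| = r/sin(θ/2) = 10.433883/sin(45.2341°) = 14.695817
C = V + |VC|·bis = (8.4659,-17.7913)
T_A = V + ((C−V)·d_A)·d_A = V + 10.3490·d_A = (6.0221,-27.9350)
T_B = V + ((C−V)·d_B)·d_B = V + 10.3490·d_B = (-1.6974,-15.4305)
sweep = 180° − θ = 89.5318°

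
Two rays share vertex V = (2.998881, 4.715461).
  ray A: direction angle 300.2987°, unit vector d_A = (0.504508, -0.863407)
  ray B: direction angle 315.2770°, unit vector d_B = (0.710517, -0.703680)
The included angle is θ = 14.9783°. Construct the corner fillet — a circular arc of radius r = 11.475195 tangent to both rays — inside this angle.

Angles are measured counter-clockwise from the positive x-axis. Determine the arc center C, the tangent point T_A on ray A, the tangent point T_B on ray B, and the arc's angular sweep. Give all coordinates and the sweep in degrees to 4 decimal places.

center=(56.9454,-64.8624) T_A=(47.0376,-70.6518) T_B=(65.0203,-56.7091) sweep=165.0217

bisector direction at 307.7878° = (0.612739,-0.790285)
center distance |VC| = r/sin(θ/2) = 11.475195/sin(7.4892°) = 88.041524
C = V + |VC|·bis = (56.9454,-64.8624)
T_A = V + ((C−V)·d_A)·d_A = V + 87.2905·d_A = (47.0376,-70.6518)
T_B = V + ((C−V)·d_B)·d_B = V + 87.2905·d_B = (65.0203,-56.7091)
sweep = 180° − θ = 165.0217°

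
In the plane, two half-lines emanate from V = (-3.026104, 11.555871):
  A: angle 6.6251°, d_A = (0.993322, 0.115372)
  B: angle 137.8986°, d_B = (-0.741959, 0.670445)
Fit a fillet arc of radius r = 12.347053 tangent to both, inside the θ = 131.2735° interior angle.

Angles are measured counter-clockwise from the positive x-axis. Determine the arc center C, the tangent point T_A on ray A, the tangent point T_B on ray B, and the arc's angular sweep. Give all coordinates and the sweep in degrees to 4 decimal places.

bisector direction at 72.2619° = (0.304667,0.952459)
center distance |VC| = r/sin(θ/2) = 12.347053/sin(65.6368°) = 13.554063
C = V + |VC|·bis = (1.1034,24.4656)
T_A = V + ((C−V)·d_A)·d_A = V + 5.5913·d_A = (2.5279,12.2010)
T_B = V + ((C−V)·d_B)·d_B = V + 5.5913·d_B = (-7.1746,15.3045)
sweep = 180° − θ = 48.7265°

center=(1.1034,24.4656) T_A=(2.5279,12.2010) T_B=(-7.1746,15.3045) sweep=48.7265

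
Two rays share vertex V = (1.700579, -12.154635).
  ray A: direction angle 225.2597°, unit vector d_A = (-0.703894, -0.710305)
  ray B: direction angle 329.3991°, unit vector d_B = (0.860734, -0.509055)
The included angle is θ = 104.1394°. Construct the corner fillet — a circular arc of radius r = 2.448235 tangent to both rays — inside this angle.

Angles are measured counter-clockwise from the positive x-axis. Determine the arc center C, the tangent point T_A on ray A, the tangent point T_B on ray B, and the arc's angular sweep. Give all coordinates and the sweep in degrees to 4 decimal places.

center=(2.0966,-15.2332) T_A=(0.3576,-13.5099) T_B=(3.3428,-13.1259) sweep=75.8606

bisector direction at 277.3294° = (0.127574,-0.991829)
center distance |VC| = r/sin(θ/2) = 2.448235/sin(52.0697°) = 3.103907
C = V + |VC|·bis = (2.0966,-15.2332)
T_A = V + ((C−V)·d_A)·d_A = V + 1.9080·d_A = (0.3576,-13.5099)
T_B = V + ((C−V)·d_B)·d_B = V + 1.9080·d_B = (3.3428,-13.1259)
sweep = 180° − θ = 75.8606°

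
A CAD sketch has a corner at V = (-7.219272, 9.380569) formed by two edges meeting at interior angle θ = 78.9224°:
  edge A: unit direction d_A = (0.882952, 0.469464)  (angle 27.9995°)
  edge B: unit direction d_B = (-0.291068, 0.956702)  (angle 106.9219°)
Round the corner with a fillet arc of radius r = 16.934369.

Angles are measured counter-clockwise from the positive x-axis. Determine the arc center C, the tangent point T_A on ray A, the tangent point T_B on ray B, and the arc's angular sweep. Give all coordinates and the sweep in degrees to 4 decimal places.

center=(2.9942,33.9903) T_A=(10.9443,19.0381) T_B=(-13.2069,29.0613) sweep=101.0776

bisector direction at 67.4607° = (0.383317,0.923617)
center distance |VC| = r/sin(θ/2) = 16.934369/sin(39.4612°) = 26.644987
C = V + |VC|·bis = (2.9942,33.9903)
T_A = V + ((C−V)·d_A)·d_A = V + 20.5714·d_A = (10.9443,19.0381)
T_B = V + ((C−V)·d_B)·d_B = V + 20.5714·d_B = (-13.2069,29.0613)
sweep = 180° − θ = 101.0776°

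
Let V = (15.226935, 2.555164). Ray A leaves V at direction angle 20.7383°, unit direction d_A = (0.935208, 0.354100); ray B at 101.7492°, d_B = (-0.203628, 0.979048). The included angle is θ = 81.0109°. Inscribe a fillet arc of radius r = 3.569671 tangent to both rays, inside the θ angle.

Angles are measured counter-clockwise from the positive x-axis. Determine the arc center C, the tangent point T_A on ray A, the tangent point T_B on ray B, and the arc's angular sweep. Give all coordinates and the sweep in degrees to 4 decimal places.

bisector direction at 61.2437° = (0.481084,0.876674)
center distance |VC| = r/sin(θ/2) = 3.569671/sin(40.5055°) = 5.495857
C = V + |VC|·bis = (17.8709,7.3732)
T_A = V + ((C−V)·d_A)·d_A = V + 4.1787·d_A = (19.1349,4.0349)
T_B = V + ((C−V)·d_B)·d_B = V + 4.1787·d_B = (14.3760,6.6464)
sweep = 180° − θ = 98.9891°

center=(17.8709,7.3732) T_A=(19.1349,4.0349) T_B=(14.3760,6.6464) sweep=98.9891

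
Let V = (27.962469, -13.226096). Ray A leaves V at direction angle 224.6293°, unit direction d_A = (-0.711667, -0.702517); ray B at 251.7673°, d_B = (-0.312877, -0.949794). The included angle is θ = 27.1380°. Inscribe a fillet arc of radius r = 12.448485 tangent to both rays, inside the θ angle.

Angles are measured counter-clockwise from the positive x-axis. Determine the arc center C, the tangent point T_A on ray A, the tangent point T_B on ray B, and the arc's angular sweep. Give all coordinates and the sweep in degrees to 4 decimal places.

bisector direction at 238.1983° = (-0.526981,-0.849877)
center distance |VC| = r/sin(θ/2) = 12.448485/sin(13.5690°) = 53.058933
C = V + |VC|·bis = (0.0014,-58.3197)
T_A = V + ((C−V)·d_A)·d_A = V + 51.5780·d_A = (-8.7439,-49.4605)
T_B = V + ((C−V)·d_B)·d_B = V + 51.5780·d_B = (11.8249,-62.2145)
sweep = 180° − θ = 152.8620°

center=(0.0014,-58.3197) T_A=(-8.7439,-49.4605) T_B=(11.8249,-62.2145) sweep=152.8620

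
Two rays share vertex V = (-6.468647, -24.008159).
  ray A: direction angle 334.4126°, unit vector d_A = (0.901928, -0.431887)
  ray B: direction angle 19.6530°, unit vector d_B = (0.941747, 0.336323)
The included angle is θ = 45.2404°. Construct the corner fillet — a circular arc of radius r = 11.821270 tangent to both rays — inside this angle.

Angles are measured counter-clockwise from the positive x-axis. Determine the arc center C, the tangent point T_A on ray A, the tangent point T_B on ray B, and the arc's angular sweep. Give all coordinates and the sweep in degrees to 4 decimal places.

center=(24.2250,-25.5991) T_A=(19.1196,-36.2611) T_B=(20.2493,-14.4665) sweep=134.7596

bisector direction at 357.0328° = (0.998659,-0.051764)
center distance |VC| = r/sin(θ/2) = 11.821270/sin(22.6202°) = 30.734871
C = V + |VC|·bis = (24.2250,-25.5991)
T_A = V + ((C−V)·d_A)·d_A = V + 28.3706·d_A = (19.1196,-36.2611)
T_B = V + ((C−V)·d_B)·d_B = V + 28.3706·d_B = (20.2493,-14.4665)
sweep = 180° − θ = 134.7596°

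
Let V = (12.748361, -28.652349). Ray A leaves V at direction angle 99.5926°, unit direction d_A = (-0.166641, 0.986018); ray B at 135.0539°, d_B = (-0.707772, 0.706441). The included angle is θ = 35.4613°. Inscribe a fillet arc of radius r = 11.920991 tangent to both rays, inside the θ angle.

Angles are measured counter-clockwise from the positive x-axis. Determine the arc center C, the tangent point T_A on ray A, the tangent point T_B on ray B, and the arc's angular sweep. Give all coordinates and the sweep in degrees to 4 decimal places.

center=(-5.2191,6.1243) T_A=(6.5352,8.1109) T_B=(-13.6406,-2.3130) sweep=144.5387

bisector direction at 117.3233° = (-0.459010,0.888431)
center distance |VC| = r/sin(θ/2) = 11.920991/sin(17.7307°) = 39.143915
C = V + |VC|·bis = (-5.2191,6.1243)
T_A = V + ((C−V)·d_A)·d_A = V + 37.2845·d_A = (6.5352,8.1109)
T_B = V + ((C−V)·d_B)·d_B = V + 37.2845·d_B = (-13.6406,-2.3130)
sweep = 180° − θ = 144.5387°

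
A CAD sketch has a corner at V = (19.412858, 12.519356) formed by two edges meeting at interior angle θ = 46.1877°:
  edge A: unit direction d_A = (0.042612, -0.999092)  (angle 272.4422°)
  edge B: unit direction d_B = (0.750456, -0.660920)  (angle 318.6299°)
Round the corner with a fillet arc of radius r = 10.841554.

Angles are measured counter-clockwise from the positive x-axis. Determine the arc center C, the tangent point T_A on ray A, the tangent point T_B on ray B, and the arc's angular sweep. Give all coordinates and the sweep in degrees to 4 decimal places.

center=(31.3280,-12.4208) T_A=(20.4963,-12.8828) T_B=(38.4934,-4.2847) sweep=133.8123

bisector direction at 295.5360° = (0.431079,-0.902314)
center distance |VC| = r/sin(θ/2) = 10.841554/sin(23.0938°) = 27.640217
C = V + |VC|·bis = (31.3280,-12.4208)
T_A = V + ((C−V)·d_A)·d_A = V + 25.4252·d_A = (20.4963,-12.8828)
T_B = V + ((C−V)·d_B)·d_B = V + 25.4252·d_B = (38.4934,-4.2847)
sweep = 180° − θ = 133.8123°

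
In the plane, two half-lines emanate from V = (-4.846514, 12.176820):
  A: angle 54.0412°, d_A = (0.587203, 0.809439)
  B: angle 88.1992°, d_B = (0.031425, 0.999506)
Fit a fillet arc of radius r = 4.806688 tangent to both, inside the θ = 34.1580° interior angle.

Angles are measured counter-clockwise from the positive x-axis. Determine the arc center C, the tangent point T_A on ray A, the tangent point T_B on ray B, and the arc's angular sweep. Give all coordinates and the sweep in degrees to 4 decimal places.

center=(0.4494,27.6628) T_A=(4.3402,24.8403) T_B=(-4.3549,27.8139) sweep=145.8420

bisector direction at 71.1202° = (0.323584,0.946199)
center distance |VC| = r/sin(θ/2) = 4.806688/sin(17.0790°) = 16.366537
C = V + |VC|·bis = (0.4494,27.6628)
T_A = V + ((C−V)·d_A)·d_A = V + 15.6448·d_A = (4.3402,24.8403)
T_B = V + ((C−V)·d_B)·d_B = V + 15.6448·d_B = (-4.3549,27.8139)
sweep = 180° − θ = 145.8420°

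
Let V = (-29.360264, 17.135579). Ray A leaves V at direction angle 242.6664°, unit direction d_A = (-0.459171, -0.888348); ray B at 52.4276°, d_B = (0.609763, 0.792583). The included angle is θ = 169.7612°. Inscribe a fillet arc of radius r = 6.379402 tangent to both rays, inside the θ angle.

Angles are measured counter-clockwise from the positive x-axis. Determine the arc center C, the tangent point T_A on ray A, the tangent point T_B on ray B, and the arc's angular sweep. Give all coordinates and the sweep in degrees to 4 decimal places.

center=(-23.9556,13.6986) T_A=(-29.6227,16.6279) T_B=(-29.0118,17.5886) sweep=10.2388

bisector direction at 327.5470° = (0.843832,-0.536608)
center distance |VC| = r/sin(θ/2) = 6.379402/sin(84.8806°) = 6.404952
C = V + |VC|·bis = (-23.9556,13.6986)
T_A = V + ((C−V)·d_A)·d_A = V + 0.5715·d_A = (-29.6227,16.6279)
T_B = V + ((C−V)·d_B)·d_B = V + 0.5715·d_B = (-29.0118,17.5886)
sweep = 180° − θ = 10.2388°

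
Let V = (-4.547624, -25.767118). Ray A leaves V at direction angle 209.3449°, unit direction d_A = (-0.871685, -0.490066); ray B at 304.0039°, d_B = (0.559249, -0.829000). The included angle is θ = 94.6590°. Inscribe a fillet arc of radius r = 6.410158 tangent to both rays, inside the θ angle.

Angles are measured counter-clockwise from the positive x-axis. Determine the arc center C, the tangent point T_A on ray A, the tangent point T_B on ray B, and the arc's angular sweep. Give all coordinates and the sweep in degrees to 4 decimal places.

bisector direction at 256.6744° = (-0.230485,-0.973076)
center distance |VC| = r/sin(θ/2) = 6.410158/sin(47.3295°) = 8.718176
C = V + |VC|·bis = (-6.5570,-34.2506)
T_A = V + ((C−V)·d_A)·d_A = V + 5.9090·d_A = (-9.6984,-28.6629)
T_B = V + ((C−V)·d_B)·d_B = V + 5.9090·d_B = (-1.2430,-30.6657)
sweep = 180° − θ = 85.3410°

center=(-6.5570,-34.2506) T_A=(-9.6984,-28.6629) T_B=(-1.2430,-30.6657) sweep=85.3410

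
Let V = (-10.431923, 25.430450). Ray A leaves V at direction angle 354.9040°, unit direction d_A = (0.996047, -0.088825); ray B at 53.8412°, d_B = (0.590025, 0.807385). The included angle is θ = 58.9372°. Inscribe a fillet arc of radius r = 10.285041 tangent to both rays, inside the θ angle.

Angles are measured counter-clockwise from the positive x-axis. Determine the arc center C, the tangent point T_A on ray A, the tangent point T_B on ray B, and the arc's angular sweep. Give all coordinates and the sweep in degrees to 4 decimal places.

center=(8.6117,34.0580) T_A=(7.6981,23.8137) T_B=(0.3077,40.1265) sweep=121.0628

bisector direction at 24.3726° = (0.910881,0.412669)
center distance |VC| = r/sin(θ/2) = 10.285041/sin(29.4686°) = 20.906828
C = V + |VC|·bis = (8.6117,34.0580)
T_A = V + ((C−V)·d_A)·d_A = V + 18.2020·d_A = (7.6981,23.8137)
T_B = V + ((C−V)·d_B)·d_B = V + 18.2020·d_B = (0.3077,40.1265)
sweep = 180° − θ = 121.0628°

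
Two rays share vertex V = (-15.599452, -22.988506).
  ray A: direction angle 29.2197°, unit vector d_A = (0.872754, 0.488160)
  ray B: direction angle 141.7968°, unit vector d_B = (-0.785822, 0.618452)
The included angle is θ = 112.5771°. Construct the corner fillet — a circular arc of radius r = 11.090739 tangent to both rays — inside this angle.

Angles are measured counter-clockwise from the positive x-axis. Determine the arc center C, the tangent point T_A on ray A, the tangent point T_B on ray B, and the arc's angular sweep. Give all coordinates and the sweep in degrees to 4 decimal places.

center=(-14.5553,-9.6967) T_A=(-9.1412,-19.3762) T_B=(-21.4144,-18.4121) sweep=67.4229

bisector direction at 85.5083° = (0.078316,0.996929)
center distance |VC| = r/sin(θ/2) = 11.090739/sin(56.2886°) = 13.332727
C = V + |VC|·bis = (-14.5553,-9.6967)
T_A = V + ((C−V)·d_A)·d_A = V + 7.3998·d_A = (-9.1412,-19.3762)
T_B = V + ((C−V)·d_B)·d_B = V + 7.3998·d_B = (-21.4144,-18.4121)
sweep = 180° − θ = 67.4229°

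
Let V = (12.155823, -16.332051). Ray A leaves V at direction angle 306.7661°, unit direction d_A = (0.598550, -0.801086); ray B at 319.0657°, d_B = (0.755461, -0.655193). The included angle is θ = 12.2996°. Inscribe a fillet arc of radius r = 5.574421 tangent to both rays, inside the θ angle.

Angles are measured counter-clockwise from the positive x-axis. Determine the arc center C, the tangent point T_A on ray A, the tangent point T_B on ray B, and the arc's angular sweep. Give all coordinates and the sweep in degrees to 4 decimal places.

bisector direction at 312.9159° = (0.680924,-0.732354)
center distance |VC| = r/sin(θ/2) = 5.574421/sin(6.1498°) = 52.035007
C = V + |VC|·bis = (47.5877,-54.4401)
T_A = V + ((C−V)·d_A)·d_A = V + 51.7356·d_A = (43.1221,-57.7767)
T_B = V + ((C−V)·d_B)·d_B = V + 51.7356·d_B = (51.2400,-50.2288)
sweep = 180° − θ = 167.7004°

center=(47.5877,-54.4401) T_A=(43.1221,-57.7767) T_B=(51.2400,-50.2288) sweep=167.7004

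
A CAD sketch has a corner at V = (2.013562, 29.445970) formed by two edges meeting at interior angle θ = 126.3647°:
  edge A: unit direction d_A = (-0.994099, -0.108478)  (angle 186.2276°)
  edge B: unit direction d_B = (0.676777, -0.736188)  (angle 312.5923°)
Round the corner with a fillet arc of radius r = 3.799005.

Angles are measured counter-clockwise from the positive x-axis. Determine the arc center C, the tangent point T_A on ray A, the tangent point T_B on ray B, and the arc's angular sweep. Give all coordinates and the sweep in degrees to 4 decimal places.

center=(0.5165,25.4611) T_A=(0.1044,29.2376) T_B=(3.3133,28.0321) sweep=53.6353

bisector direction at 249.4100° = (-0.351679,-0.936121)
center distance |VC| = r/sin(θ/2) = 3.799005/sin(63.1823°) = 4.256842
C = V + |VC|·bis = (0.5165,25.4611)
T_A = V + ((C−V)·d_A)·d_A = V + 1.9205·d_A = (0.1044,29.2376)
T_B = V + ((C−V)·d_B)·d_B = V + 1.9205·d_B = (3.3133,28.0321)
sweep = 180° − θ = 53.6353°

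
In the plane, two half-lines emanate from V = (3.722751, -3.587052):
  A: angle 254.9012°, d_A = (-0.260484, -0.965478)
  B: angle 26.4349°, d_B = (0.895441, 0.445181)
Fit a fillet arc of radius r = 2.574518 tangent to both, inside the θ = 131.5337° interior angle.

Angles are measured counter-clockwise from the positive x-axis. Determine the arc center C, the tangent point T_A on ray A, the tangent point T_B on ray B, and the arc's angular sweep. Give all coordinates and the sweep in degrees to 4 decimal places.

center=(5.9065,-5.3765) T_A=(3.4209,-4.7059) T_B=(4.7604,-3.0712) sweep=48.4663

bisector direction at 320.6680° = (0.773487,-0.633812)
center distance |VC| = r/sin(θ/2) = 2.574518/sin(65.7669°) = 2.823299
C = V + |VC|·bis = (5.9065,-5.3765)
T_A = V + ((C−V)·d_A)·d_A = V + 1.1588·d_A = (3.4209,-4.7059)
T_B = V + ((C−V)·d_B)·d_B = V + 1.1588·d_B = (4.7604,-3.0712)
sweep = 180° − θ = 48.4663°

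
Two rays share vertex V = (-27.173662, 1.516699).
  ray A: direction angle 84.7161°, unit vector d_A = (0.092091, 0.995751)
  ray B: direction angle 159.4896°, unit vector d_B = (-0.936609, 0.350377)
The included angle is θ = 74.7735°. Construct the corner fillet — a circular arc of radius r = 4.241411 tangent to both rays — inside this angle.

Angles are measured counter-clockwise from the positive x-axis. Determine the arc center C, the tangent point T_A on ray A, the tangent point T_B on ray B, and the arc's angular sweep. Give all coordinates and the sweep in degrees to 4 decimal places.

bisector direction at 122.1029° = (-0.531441,0.847095)
center distance |VC| = r/sin(θ/2) = 4.241411/sin(37.3867°) = 6.985287
C = V + |VC|·bis = (-30.8859,7.4339)
T_A = V + ((C−V)·d_A)·d_A = V + 5.5502·d_A = (-26.6625,7.0433)
T_B = V + ((C−V)·d_B)·d_B = V + 5.5502·d_B = (-32.3720,3.4614)
sweep = 180° − θ = 105.2265°

center=(-30.8859,7.4339) T_A=(-26.6625,7.0433) T_B=(-32.3720,3.4614) sweep=105.2265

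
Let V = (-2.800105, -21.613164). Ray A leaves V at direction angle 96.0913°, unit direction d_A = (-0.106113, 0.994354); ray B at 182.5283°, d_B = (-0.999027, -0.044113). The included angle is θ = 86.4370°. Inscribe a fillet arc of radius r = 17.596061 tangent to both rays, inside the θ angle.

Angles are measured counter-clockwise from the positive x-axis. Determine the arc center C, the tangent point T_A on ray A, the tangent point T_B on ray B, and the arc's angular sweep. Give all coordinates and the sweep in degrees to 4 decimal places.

bisector direction at 139.3098° = (-0.758246,0.651969)
center distance |VC| = r/sin(θ/2) = 17.596061/sin(43.2185°) = 25.695841
C = V + |VC|·bis = (-22.2839,-4.8603)
T_A = V + ((C−V)·d_A)·d_A = V + 18.7258·d_A = (-4.7872,-2.9931)
T_B = V + ((C−V)·d_B)·d_B = V + 18.7258·d_B = (-21.5077,-22.4392)
sweep = 180° − θ = 93.5630°

center=(-22.2839,-4.8603) T_A=(-4.7872,-2.9931) T_B=(-21.5077,-22.4392) sweep=93.5630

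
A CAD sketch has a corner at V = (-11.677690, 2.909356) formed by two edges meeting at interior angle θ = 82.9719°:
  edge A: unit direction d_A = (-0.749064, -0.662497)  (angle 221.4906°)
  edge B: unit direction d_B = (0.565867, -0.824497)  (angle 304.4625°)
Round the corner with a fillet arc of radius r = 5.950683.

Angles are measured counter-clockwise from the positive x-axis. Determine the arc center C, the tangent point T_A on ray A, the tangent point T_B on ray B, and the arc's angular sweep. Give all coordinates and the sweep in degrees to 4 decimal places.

center=(-12.7761,-6.0063) T_A=(-16.7184,-1.5488) T_B=(-7.8698,-2.6390) sweep=97.0281

bisector direction at 262.9765° = (-0.122276,-0.992496)
center distance |VC| = r/sin(θ/2) = 5.950683/sin(41.4860°) = 8.983026
C = V + |VC|·bis = (-12.7761,-6.0063)
T_A = V + ((C−V)·d_A)·d_A = V + 6.7293·d_A = (-16.7184,-1.5488)
T_B = V + ((C−V)·d_B)·d_B = V + 6.7293·d_B = (-7.8698,-2.6390)
sweep = 180° − θ = 97.0281°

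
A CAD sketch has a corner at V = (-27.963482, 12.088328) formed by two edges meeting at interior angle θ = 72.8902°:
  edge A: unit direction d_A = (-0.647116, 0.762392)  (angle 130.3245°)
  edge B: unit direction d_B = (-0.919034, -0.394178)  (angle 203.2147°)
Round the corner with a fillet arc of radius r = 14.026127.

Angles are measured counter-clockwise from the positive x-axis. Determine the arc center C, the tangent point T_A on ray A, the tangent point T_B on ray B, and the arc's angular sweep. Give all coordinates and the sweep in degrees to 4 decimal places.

bisector direction at 166.7696° = (-0.973458,0.228867)
center distance |VC| = r/sin(θ/2) = 14.026127/sin(36.4451°) = 23.610931
C = V + |VC|·bis = (-50.9477,17.4921)
T_A = V + ((C−V)·d_A)·d_A = V + 18.9933·d_A = (-40.2543,26.5686)
T_B = V + ((C−V)·d_B)·d_B = V + 18.9933·d_B = (-45.4189,4.6016)
sweep = 180° − θ = 107.1098°

center=(-50.9477,17.4921) T_A=(-40.2543,26.5686) T_B=(-45.4189,4.6016) sweep=107.1098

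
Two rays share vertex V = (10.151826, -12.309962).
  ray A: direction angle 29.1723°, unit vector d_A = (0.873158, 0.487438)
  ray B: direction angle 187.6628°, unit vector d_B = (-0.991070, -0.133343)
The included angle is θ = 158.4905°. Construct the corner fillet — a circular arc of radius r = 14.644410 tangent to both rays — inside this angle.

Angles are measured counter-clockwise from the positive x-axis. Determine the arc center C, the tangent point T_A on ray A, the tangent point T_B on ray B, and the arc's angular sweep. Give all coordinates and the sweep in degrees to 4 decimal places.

center=(5.4424,1.8328) T_A=(12.5806,-10.9541) T_B=(7.3951,-12.6809) sweep=21.5095

bisector direction at 108.4176° = (-0.315940,0.948779)
center distance |VC| = r/sin(θ/2) = 14.644410/sin(79.2452°) = 14.906239
C = V + |VC|·bis = (5.4424,1.8328)
T_A = V + ((C−V)·d_A)·d_A = V + 2.7816·d_A = (12.5806,-10.9541)
T_B = V + ((C−V)·d_B)·d_B = V + 2.7816·d_B = (7.3951,-12.6809)
sweep = 180° − θ = 21.5095°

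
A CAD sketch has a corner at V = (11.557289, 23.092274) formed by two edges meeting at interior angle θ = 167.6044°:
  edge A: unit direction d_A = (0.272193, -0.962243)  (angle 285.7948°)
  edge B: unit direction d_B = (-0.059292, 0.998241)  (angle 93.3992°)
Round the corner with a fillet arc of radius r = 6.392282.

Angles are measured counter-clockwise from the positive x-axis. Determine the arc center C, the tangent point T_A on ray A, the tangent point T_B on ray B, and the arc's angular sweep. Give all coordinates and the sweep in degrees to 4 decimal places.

center=(17.8972,24.1642) T_A=(11.7462,22.4243) T_B=(11.5161,23.7852) sweep=12.3956

bisector direction at 9.5970° = (0.986005,0.166717)
center distance |VC| = r/sin(θ/2) = 6.392282/sin(83.8022°) = 6.429864
C = V + |VC|·bis = (17.8972,24.1642)
T_A = V + ((C−V)·d_A)·d_A = V + 0.6942·d_A = (11.7462,22.4243)
T_B = V + ((C−V)·d_B)·d_B = V + 0.6942·d_B = (11.5161,23.7852)
sweep = 180° − θ = 12.3956°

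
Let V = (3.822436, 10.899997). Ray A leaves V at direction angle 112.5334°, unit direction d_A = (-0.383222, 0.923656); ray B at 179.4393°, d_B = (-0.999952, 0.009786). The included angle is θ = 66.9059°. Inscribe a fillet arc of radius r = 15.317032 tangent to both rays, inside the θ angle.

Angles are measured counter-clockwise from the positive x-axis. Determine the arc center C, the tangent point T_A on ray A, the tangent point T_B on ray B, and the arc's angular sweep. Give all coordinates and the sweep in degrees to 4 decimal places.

center=(-19.2094,26.4432) T_A=(-5.0617,32.3130) T_B=(-19.3593,11.1269) sweep=113.0941

bisector direction at 145.9863° = (-0.828904,0.559390)
center distance |VC| = r/sin(θ/2) = 15.317032/sin(33.4530°) = 27.785897
C = V + |VC|·bis = (-19.2094,26.4432)
T_A = V + ((C−V)·d_A)·d_A = V + 23.1829·d_A = (-5.0617,32.3130)
T_B = V + ((C−V)·d_B)·d_B = V + 23.1829·d_B = (-19.3593,11.1269)
sweep = 180° − θ = 113.0941°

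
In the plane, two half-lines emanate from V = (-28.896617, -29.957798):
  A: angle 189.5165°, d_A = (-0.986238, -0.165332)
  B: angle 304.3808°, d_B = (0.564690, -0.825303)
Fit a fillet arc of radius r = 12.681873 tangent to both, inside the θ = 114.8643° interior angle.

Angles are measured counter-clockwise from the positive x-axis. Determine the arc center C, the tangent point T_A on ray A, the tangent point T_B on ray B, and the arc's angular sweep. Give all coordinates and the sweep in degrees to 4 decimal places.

center=(-34.7888,-43.8044) T_A=(-36.8855,-31.2970) T_B=(-24.3224,-36.6431) sweep=65.1357

bisector direction at 246.9487° = (-0.391556,-0.920154)
center distance |VC| = r/sin(θ/2) = 12.681873/sin(57.4322°) = 15.048121
C = V + |VC|·bis = (-34.7888,-43.8044)
T_A = V + ((C−V)·d_A)·d_A = V + 8.1004·d_A = (-36.8855,-31.2970)
T_B = V + ((C−V)·d_B)·d_B = V + 8.1004·d_B = (-24.3224,-36.6431)
sweep = 180° − θ = 65.1357°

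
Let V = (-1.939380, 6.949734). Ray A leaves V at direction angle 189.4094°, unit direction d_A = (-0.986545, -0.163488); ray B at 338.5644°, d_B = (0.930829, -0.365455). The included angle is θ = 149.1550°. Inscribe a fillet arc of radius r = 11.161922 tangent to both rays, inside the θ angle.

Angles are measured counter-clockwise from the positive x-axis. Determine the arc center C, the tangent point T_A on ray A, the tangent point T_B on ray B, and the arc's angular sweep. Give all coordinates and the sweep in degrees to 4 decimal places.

center=(-3.1523,-4.5654) T_A=(-4.9772,6.4463) T_B=(0.9268,5.8244) sweep=30.8450

bisector direction at 263.9869° = (-0.104756,-0.994498)
center distance |VC| = r/sin(θ/2) = 11.161922/sin(74.5775°) = 11.578865
C = V + |VC|·bis = (-3.1523,-4.5654)
T_A = V + ((C−V)·d_A)·d_A = V + 3.0792·d_A = (-4.9772,6.4463)
T_B = V + ((C−V)·d_B)·d_B = V + 3.0792·d_B = (0.9268,5.8244)
sweep = 180° − θ = 30.8450°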